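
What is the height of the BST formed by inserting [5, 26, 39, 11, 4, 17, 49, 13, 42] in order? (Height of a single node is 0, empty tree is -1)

Insertion order: [5, 26, 39, 11, 4, 17, 49, 13, 42]
Tree (level-order array): [5, 4, 26, None, None, 11, 39, None, 17, None, 49, 13, None, 42]
Compute height bottom-up (empty subtree = -1):
  height(4) = 1 + max(-1, -1) = 0
  height(13) = 1 + max(-1, -1) = 0
  height(17) = 1 + max(0, -1) = 1
  height(11) = 1 + max(-1, 1) = 2
  height(42) = 1 + max(-1, -1) = 0
  height(49) = 1 + max(0, -1) = 1
  height(39) = 1 + max(-1, 1) = 2
  height(26) = 1 + max(2, 2) = 3
  height(5) = 1 + max(0, 3) = 4
Height = 4


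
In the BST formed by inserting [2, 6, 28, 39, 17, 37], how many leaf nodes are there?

Tree built from: [2, 6, 28, 39, 17, 37]
Tree (level-order array): [2, None, 6, None, 28, 17, 39, None, None, 37]
Rule: A leaf has 0 children.
Per-node child counts:
  node 2: 1 child(ren)
  node 6: 1 child(ren)
  node 28: 2 child(ren)
  node 17: 0 child(ren)
  node 39: 1 child(ren)
  node 37: 0 child(ren)
Matching nodes: [17, 37]
Count of leaf nodes: 2


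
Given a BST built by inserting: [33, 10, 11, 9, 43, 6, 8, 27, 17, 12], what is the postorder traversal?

Tree insertion order: [33, 10, 11, 9, 43, 6, 8, 27, 17, 12]
Tree (level-order array): [33, 10, 43, 9, 11, None, None, 6, None, None, 27, None, 8, 17, None, None, None, 12]
Postorder traversal: [8, 6, 9, 12, 17, 27, 11, 10, 43, 33]


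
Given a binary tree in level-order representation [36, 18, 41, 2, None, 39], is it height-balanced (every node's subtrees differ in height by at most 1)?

Tree (level-order array): [36, 18, 41, 2, None, 39]
Definition: a tree is height-balanced if, at every node, |h(left) - h(right)| <= 1 (empty subtree has height -1).
Bottom-up per-node check:
  node 2: h_left=-1, h_right=-1, diff=0 [OK], height=0
  node 18: h_left=0, h_right=-1, diff=1 [OK], height=1
  node 39: h_left=-1, h_right=-1, diff=0 [OK], height=0
  node 41: h_left=0, h_right=-1, diff=1 [OK], height=1
  node 36: h_left=1, h_right=1, diff=0 [OK], height=2
All nodes satisfy the balance condition.
Result: Balanced


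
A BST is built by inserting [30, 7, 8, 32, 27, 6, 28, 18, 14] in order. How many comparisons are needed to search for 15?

Search path for 15: 30 -> 7 -> 8 -> 27 -> 18 -> 14
Found: False
Comparisons: 6


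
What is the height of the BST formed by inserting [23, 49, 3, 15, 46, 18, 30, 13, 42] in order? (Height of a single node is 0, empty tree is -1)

Insertion order: [23, 49, 3, 15, 46, 18, 30, 13, 42]
Tree (level-order array): [23, 3, 49, None, 15, 46, None, 13, 18, 30, None, None, None, None, None, None, 42]
Compute height bottom-up (empty subtree = -1):
  height(13) = 1 + max(-1, -1) = 0
  height(18) = 1 + max(-1, -1) = 0
  height(15) = 1 + max(0, 0) = 1
  height(3) = 1 + max(-1, 1) = 2
  height(42) = 1 + max(-1, -1) = 0
  height(30) = 1 + max(-1, 0) = 1
  height(46) = 1 + max(1, -1) = 2
  height(49) = 1 + max(2, -1) = 3
  height(23) = 1 + max(2, 3) = 4
Height = 4


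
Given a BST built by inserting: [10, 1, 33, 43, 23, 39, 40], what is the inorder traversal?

Tree insertion order: [10, 1, 33, 43, 23, 39, 40]
Tree (level-order array): [10, 1, 33, None, None, 23, 43, None, None, 39, None, None, 40]
Inorder traversal: [1, 10, 23, 33, 39, 40, 43]


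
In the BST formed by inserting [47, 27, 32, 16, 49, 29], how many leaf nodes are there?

Tree built from: [47, 27, 32, 16, 49, 29]
Tree (level-order array): [47, 27, 49, 16, 32, None, None, None, None, 29]
Rule: A leaf has 0 children.
Per-node child counts:
  node 47: 2 child(ren)
  node 27: 2 child(ren)
  node 16: 0 child(ren)
  node 32: 1 child(ren)
  node 29: 0 child(ren)
  node 49: 0 child(ren)
Matching nodes: [16, 29, 49]
Count of leaf nodes: 3


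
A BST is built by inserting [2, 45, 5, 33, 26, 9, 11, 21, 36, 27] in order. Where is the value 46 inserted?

Starting tree (level order): [2, None, 45, 5, None, None, 33, 26, 36, 9, 27, None, None, None, 11, None, None, None, 21]
Insertion path: 2 -> 45
Result: insert 46 as right child of 45
Final tree (level order): [2, None, 45, 5, 46, None, 33, None, None, 26, 36, 9, 27, None, None, None, 11, None, None, None, 21]


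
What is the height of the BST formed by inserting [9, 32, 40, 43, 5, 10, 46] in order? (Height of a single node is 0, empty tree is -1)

Insertion order: [9, 32, 40, 43, 5, 10, 46]
Tree (level-order array): [9, 5, 32, None, None, 10, 40, None, None, None, 43, None, 46]
Compute height bottom-up (empty subtree = -1):
  height(5) = 1 + max(-1, -1) = 0
  height(10) = 1 + max(-1, -1) = 0
  height(46) = 1 + max(-1, -1) = 0
  height(43) = 1 + max(-1, 0) = 1
  height(40) = 1 + max(-1, 1) = 2
  height(32) = 1 + max(0, 2) = 3
  height(9) = 1 + max(0, 3) = 4
Height = 4


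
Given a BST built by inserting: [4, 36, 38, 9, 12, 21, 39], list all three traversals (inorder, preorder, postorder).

Tree insertion order: [4, 36, 38, 9, 12, 21, 39]
Tree (level-order array): [4, None, 36, 9, 38, None, 12, None, 39, None, 21]
Inorder (L, root, R): [4, 9, 12, 21, 36, 38, 39]
Preorder (root, L, R): [4, 36, 9, 12, 21, 38, 39]
Postorder (L, R, root): [21, 12, 9, 39, 38, 36, 4]


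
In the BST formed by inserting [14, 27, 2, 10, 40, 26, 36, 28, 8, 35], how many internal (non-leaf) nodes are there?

Tree built from: [14, 27, 2, 10, 40, 26, 36, 28, 8, 35]
Tree (level-order array): [14, 2, 27, None, 10, 26, 40, 8, None, None, None, 36, None, None, None, 28, None, None, 35]
Rule: An internal node has at least one child.
Per-node child counts:
  node 14: 2 child(ren)
  node 2: 1 child(ren)
  node 10: 1 child(ren)
  node 8: 0 child(ren)
  node 27: 2 child(ren)
  node 26: 0 child(ren)
  node 40: 1 child(ren)
  node 36: 1 child(ren)
  node 28: 1 child(ren)
  node 35: 0 child(ren)
Matching nodes: [14, 2, 10, 27, 40, 36, 28]
Count of internal (non-leaf) nodes: 7


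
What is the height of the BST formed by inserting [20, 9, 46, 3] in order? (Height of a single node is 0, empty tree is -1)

Insertion order: [20, 9, 46, 3]
Tree (level-order array): [20, 9, 46, 3]
Compute height bottom-up (empty subtree = -1):
  height(3) = 1 + max(-1, -1) = 0
  height(9) = 1 + max(0, -1) = 1
  height(46) = 1 + max(-1, -1) = 0
  height(20) = 1 + max(1, 0) = 2
Height = 2


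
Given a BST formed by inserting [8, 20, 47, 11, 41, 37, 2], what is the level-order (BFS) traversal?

Tree insertion order: [8, 20, 47, 11, 41, 37, 2]
Tree (level-order array): [8, 2, 20, None, None, 11, 47, None, None, 41, None, 37]
BFS from the root, enqueuing left then right child of each popped node:
  queue [8] -> pop 8, enqueue [2, 20], visited so far: [8]
  queue [2, 20] -> pop 2, enqueue [none], visited so far: [8, 2]
  queue [20] -> pop 20, enqueue [11, 47], visited so far: [8, 2, 20]
  queue [11, 47] -> pop 11, enqueue [none], visited so far: [8, 2, 20, 11]
  queue [47] -> pop 47, enqueue [41], visited so far: [8, 2, 20, 11, 47]
  queue [41] -> pop 41, enqueue [37], visited so far: [8, 2, 20, 11, 47, 41]
  queue [37] -> pop 37, enqueue [none], visited so far: [8, 2, 20, 11, 47, 41, 37]
Result: [8, 2, 20, 11, 47, 41, 37]


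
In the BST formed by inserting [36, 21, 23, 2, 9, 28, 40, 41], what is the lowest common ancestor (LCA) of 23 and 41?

Tree insertion order: [36, 21, 23, 2, 9, 28, 40, 41]
Tree (level-order array): [36, 21, 40, 2, 23, None, 41, None, 9, None, 28]
In a BST, the LCA of p=23, q=41 is the first node v on the
root-to-leaf path with p <= v <= q (go left if both < v, right if both > v).
Walk from root:
  at 36: 23 <= 36 <= 41, this is the LCA
LCA = 36


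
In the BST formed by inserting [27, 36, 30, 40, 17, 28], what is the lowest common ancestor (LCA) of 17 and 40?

Tree insertion order: [27, 36, 30, 40, 17, 28]
Tree (level-order array): [27, 17, 36, None, None, 30, 40, 28]
In a BST, the LCA of p=17, q=40 is the first node v on the
root-to-leaf path with p <= v <= q (go left if both < v, right if both > v).
Walk from root:
  at 27: 17 <= 27 <= 40, this is the LCA
LCA = 27


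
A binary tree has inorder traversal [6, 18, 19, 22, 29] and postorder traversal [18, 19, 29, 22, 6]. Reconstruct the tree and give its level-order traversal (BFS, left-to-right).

Inorder:   [6, 18, 19, 22, 29]
Postorder: [18, 19, 29, 22, 6]
Algorithm: postorder visits root last, so walk postorder right-to-left;
each value is the root of the current inorder slice — split it at that
value, recurse on the right subtree first, then the left.
Recursive splits:
  root=6; inorder splits into left=[], right=[18, 19, 22, 29]
  root=22; inorder splits into left=[18, 19], right=[29]
  root=29; inorder splits into left=[], right=[]
  root=19; inorder splits into left=[18], right=[]
  root=18; inorder splits into left=[], right=[]
Reconstructed level-order: [6, 22, 19, 29, 18]


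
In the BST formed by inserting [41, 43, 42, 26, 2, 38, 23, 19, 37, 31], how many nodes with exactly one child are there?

Tree built from: [41, 43, 42, 26, 2, 38, 23, 19, 37, 31]
Tree (level-order array): [41, 26, 43, 2, 38, 42, None, None, 23, 37, None, None, None, 19, None, 31]
Rule: These are nodes with exactly 1 non-null child.
Per-node child counts:
  node 41: 2 child(ren)
  node 26: 2 child(ren)
  node 2: 1 child(ren)
  node 23: 1 child(ren)
  node 19: 0 child(ren)
  node 38: 1 child(ren)
  node 37: 1 child(ren)
  node 31: 0 child(ren)
  node 43: 1 child(ren)
  node 42: 0 child(ren)
Matching nodes: [2, 23, 38, 37, 43]
Count of nodes with exactly one child: 5


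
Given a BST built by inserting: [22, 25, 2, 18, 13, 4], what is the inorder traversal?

Tree insertion order: [22, 25, 2, 18, 13, 4]
Tree (level-order array): [22, 2, 25, None, 18, None, None, 13, None, 4]
Inorder traversal: [2, 4, 13, 18, 22, 25]


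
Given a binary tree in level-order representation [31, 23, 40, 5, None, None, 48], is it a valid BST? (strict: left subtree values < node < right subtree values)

Level-order array: [31, 23, 40, 5, None, None, 48]
Validate using subtree bounds (lo, hi): at each node, require lo < value < hi,
then recurse left with hi=value and right with lo=value.
Preorder trace (stopping at first violation):
  at node 31 with bounds (-inf, +inf): OK
  at node 23 with bounds (-inf, 31): OK
  at node 5 with bounds (-inf, 23): OK
  at node 40 with bounds (31, +inf): OK
  at node 48 with bounds (40, +inf): OK
No violation found at any node.
Result: Valid BST


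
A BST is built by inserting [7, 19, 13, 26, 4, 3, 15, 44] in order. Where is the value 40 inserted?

Starting tree (level order): [7, 4, 19, 3, None, 13, 26, None, None, None, 15, None, 44]
Insertion path: 7 -> 19 -> 26 -> 44
Result: insert 40 as left child of 44
Final tree (level order): [7, 4, 19, 3, None, 13, 26, None, None, None, 15, None, 44, None, None, 40]


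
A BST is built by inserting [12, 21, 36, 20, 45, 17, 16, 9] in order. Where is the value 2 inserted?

Starting tree (level order): [12, 9, 21, None, None, 20, 36, 17, None, None, 45, 16]
Insertion path: 12 -> 9
Result: insert 2 as left child of 9
Final tree (level order): [12, 9, 21, 2, None, 20, 36, None, None, 17, None, None, 45, 16]


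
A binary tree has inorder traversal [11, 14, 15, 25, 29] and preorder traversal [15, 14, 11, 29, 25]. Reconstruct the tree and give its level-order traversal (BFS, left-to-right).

Inorder:  [11, 14, 15, 25, 29]
Preorder: [15, 14, 11, 29, 25]
Algorithm: preorder visits root first, so consume preorder in order;
for each root, split the current inorder slice at that value into
left-subtree inorder and right-subtree inorder, then recurse.
Recursive splits:
  root=15; inorder splits into left=[11, 14], right=[25, 29]
  root=14; inorder splits into left=[11], right=[]
  root=11; inorder splits into left=[], right=[]
  root=29; inorder splits into left=[25], right=[]
  root=25; inorder splits into left=[], right=[]
Reconstructed level-order: [15, 14, 29, 11, 25]


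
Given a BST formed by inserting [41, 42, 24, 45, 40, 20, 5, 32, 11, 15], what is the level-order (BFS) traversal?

Tree insertion order: [41, 42, 24, 45, 40, 20, 5, 32, 11, 15]
Tree (level-order array): [41, 24, 42, 20, 40, None, 45, 5, None, 32, None, None, None, None, 11, None, None, None, 15]
BFS from the root, enqueuing left then right child of each popped node:
  queue [41] -> pop 41, enqueue [24, 42], visited so far: [41]
  queue [24, 42] -> pop 24, enqueue [20, 40], visited so far: [41, 24]
  queue [42, 20, 40] -> pop 42, enqueue [45], visited so far: [41, 24, 42]
  queue [20, 40, 45] -> pop 20, enqueue [5], visited so far: [41, 24, 42, 20]
  queue [40, 45, 5] -> pop 40, enqueue [32], visited so far: [41, 24, 42, 20, 40]
  queue [45, 5, 32] -> pop 45, enqueue [none], visited so far: [41, 24, 42, 20, 40, 45]
  queue [5, 32] -> pop 5, enqueue [11], visited so far: [41, 24, 42, 20, 40, 45, 5]
  queue [32, 11] -> pop 32, enqueue [none], visited so far: [41, 24, 42, 20, 40, 45, 5, 32]
  queue [11] -> pop 11, enqueue [15], visited so far: [41, 24, 42, 20, 40, 45, 5, 32, 11]
  queue [15] -> pop 15, enqueue [none], visited so far: [41, 24, 42, 20, 40, 45, 5, 32, 11, 15]
Result: [41, 24, 42, 20, 40, 45, 5, 32, 11, 15]


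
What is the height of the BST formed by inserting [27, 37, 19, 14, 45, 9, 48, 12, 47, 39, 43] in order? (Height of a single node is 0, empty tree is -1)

Insertion order: [27, 37, 19, 14, 45, 9, 48, 12, 47, 39, 43]
Tree (level-order array): [27, 19, 37, 14, None, None, 45, 9, None, 39, 48, None, 12, None, 43, 47]
Compute height bottom-up (empty subtree = -1):
  height(12) = 1 + max(-1, -1) = 0
  height(9) = 1 + max(-1, 0) = 1
  height(14) = 1 + max(1, -1) = 2
  height(19) = 1 + max(2, -1) = 3
  height(43) = 1 + max(-1, -1) = 0
  height(39) = 1 + max(-1, 0) = 1
  height(47) = 1 + max(-1, -1) = 0
  height(48) = 1 + max(0, -1) = 1
  height(45) = 1 + max(1, 1) = 2
  height(37) = 1 + max(-1, 2) = 3
  height(27) = 1 + max(3, 3) = 4
Height = 4


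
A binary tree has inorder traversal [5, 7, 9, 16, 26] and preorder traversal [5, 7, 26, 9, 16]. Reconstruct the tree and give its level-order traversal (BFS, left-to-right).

Inorder:  [5, 7, 9, 16, 26]
Preorder: [5, 7, 26, 9, 16]
Algorithm: preorder visits root first, so consume preorder in order;
for each root, split the current inorder slice at that value into
left-subtree inorder and right-subtree inorder, then recurse.
Recursive splits:
  root=5; inorder splits into left=[], right=[7, 9, 16, 26]
  root=7; inorder splits into left=[], right=[9, 16, 26]
  root=26; inorder splits into left=[9, 16], right=[]
  root=9; inorder splits into left=[], right=[16]
  root=16; inorder splits into left=[], right=[]
Reconstructed level-order: [5, 7, 26, 9, 16]


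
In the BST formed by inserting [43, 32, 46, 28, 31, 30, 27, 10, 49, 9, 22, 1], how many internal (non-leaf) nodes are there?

Tree built from: [43, 32, 46, 28, 31, 30, 27, 10, 49, 9, 22, 1]
Tree (level-order array): [43, 32, 46, 28, None, None, 49, 27, 31, None, None, 10, None, 30, None, 9, 22, None, None, 1]
Rule: An internal node has at least one child.
Per-node child counts:
  node 43: 2 child(ren)
  node 32: 1 child(ren)
  node 28: 2 child(ren)
  node 27: 1 child(ren)
  node 10: 2 child(ren)
  node 9: 1 child(ren)
  node 1: 0 child(ren)
  node 22: 0 child(ren)
  node 31: 1 child(ren)
  node 30: 0 child(ren)
  node 46: 1 child(ren)
  node 49: 0 child(ren)
Matching nodes: [43, 32, 28, 27, 10, 9, 31, 46]
Count of internal (non-leaf) nodes: 8


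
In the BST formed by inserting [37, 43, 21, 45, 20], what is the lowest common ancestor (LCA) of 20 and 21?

Tree insertion order: [37, 43, 21, 45, 20]
Tree (level-order array): [37, 21, 43, 20, None, None, 45]
In a BST, the LCA of p=20, q=21 is the first node v on the
root-to-leaf path with p <= v <= q (go left if both < v, right if both > v).
Walk from root:
  at 37: both 20 and 21 < 37, go left
  at 21: 20 <= 21 <= 21, this is the LCA
LCA = 21


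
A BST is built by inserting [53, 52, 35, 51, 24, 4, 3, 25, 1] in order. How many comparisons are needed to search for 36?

Search path for 36: 53 -> 52 -> 35 -> 51
Found: False
Comparisons: 4


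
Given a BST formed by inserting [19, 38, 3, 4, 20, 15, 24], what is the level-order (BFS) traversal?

Tree insertion order: [19, 38, 3, 4, 20, 15, 24]
Tree (level-order array): [19, 3, 38, None, 4, 20, None, None, 15, None, 24]
BFS from the root, enqueuing left then right child of each popped node:
  queue [19] -> pop 19, enqueue [3, 38], visited so far: [19]
  queue [3, 38] -> pop 3, enqueue [4], visited so far: [19, 3]
  queue [38, 4] -> pop 38, enqueue [20], visited so far: [19, 3, 38]
  queue [4, 20] -> pop 4, enqueue [15], visited so far: [19, 3, 38, 4]
  queue [20, 15] -> pop 20, enqueue [24], visited so far: [19, 3, 38, 4, 20]
  queue [15, 24] -> pop 15, enqueue [none], visited so far: [19, 3, 38, 4, 20, 15]
  queue [24] -> pop 24, enqueue [none], visited so far: [19, 3, 38, 4, 20, 15, 24]
Result: [19, 3, 38, 4, 20, 15, 24]


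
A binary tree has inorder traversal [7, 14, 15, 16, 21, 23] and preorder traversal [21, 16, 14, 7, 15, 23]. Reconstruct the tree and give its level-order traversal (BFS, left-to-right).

Inorder:  [7, 14, 15, 16, 21, 23]
Preorder: [21, 16, 14, 7, 15, 23]
Algorithm: preorder visits root first, so consume preorder in order;
for each root, split the current inorder slice at that value into
left-subtree inorder and right-subtree inorder, then recurse.
Recursive splits:
  root=21; inorder splits into left=[7, 14, 15, 16], right=[23]
  root=16; inorder splits into left=[7, 14, 15], right=[]
  root=14; inorder splits into left=[7], right=[15]
  root=7; inorder splits into left=[], right=[]
  root=15; inorder splits into left=[], right=[]
  root=23; inorder splits into left=[], right=[]
Reconstructed level-order: [21, 16, 23, 14, 7, 15]


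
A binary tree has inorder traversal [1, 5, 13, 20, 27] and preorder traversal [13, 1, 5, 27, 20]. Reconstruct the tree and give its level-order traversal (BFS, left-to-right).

Inorder:  [1, 5, 13, 20, 27]
Preorder: [13, 1, 5, 27, 20]
Algorithm: preorder visits root first, so consume preorder in order;
for each root, split the current inorder slice at that value into
left-subtree inorder and right-subtree inorder, then recurse.
Recursive splits:
  root=13; inorder splits into left=[1, 5], right=[20, 27]
  root=1; inorder splits into left=[], right=[5]
  root=5; inorder splits into left=[], right=[]
  root=27; inorder splits into left=[20], right=[]
  root=20; inorder splits into left=[], right=[]
Reconstructed level-order: [13, 1, 27, 5, 20]


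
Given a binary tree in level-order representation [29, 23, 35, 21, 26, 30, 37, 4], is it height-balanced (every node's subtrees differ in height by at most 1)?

Tree (level-order array): [29, 23, 35, 21, 26, 30, 37, 4]
Definition: a tree is height-balanced if, at every node, |h(left) - h(right)| <= 1 (empty subtree has height -1).
Bottom-up per-node check:
  node 4: h_left=-1, h_right=-1, diff=0 [OK], height=0
  node 21: h_left=0, h_right=-1, diff=1 [OK], height=1
  node 26: h_left=-1, h_right=-1, diff=0 [OK], height=0
  node 23: h_left=1, h_right=0, diff=1 [OK], height=2
  node 30: h_left=-1, h_right=-1, diff=0 [OK], height=0
  node 37: h_left=-1, h_right=-1, diff=0 [OK], height=0
  node 35: h_left=0, h_right=0, diff=0 [OK], height=1
  node 29: h_left=2, h_right=1, diff=1 [OK], height=3
All nodes satisfy the balance condition.
Result: Balanced


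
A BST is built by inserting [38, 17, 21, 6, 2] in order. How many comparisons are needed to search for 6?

Search path for 6: 38 -> 17 -> 6
Found: True
Comparisons: 3


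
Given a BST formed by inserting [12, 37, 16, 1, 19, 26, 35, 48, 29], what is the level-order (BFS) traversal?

Tree insertion order: [12, 37, 16, 1, 19, 26, 35, 48, 29]
Tree (level-order array): [12, 1, 37, None, None, 16, 48, None, 19, None, None, None, 26, None, 35, 29]
BFS from the root, enqueuing left then right child of each popped node:
  queue [12] -> pop 12, enqueue [1, 37], visited so far: [12]
  queue [1, 37] -> pop 1, enqueue [none], visited so far: [12, 1]
  queue [37] -> pop 37, enqueue [16, 48], visited so far: [12, 1, 37]
  queue [16, 48] -> pop 16, enqueue [19], visited so far: [12, 1, 37, 16]
  queue [48, 19] -> pop 48, enqueue [none], visited so far: [12, 1, 37, 16, 48]
  queue [19] -> pop 19, enqueue [26], visited so far: [12, 1, 37, 16, 48, 19]
  queue [26] -> pop 26, enqueue [35], visited so far: [12, 1, 37, 16, 48, 19, 26]
  queue [35] -> pop 35, enqueue [29], visited so far: [12, 1, 37, 16, 48, 19, 26, 35]
  queue [29] -> pop 29, enqueue [none], visited so far: [12, 1, 37, 16, 48, 19, 26, 35, 29]
Result: [12, 1, 37, 16, 48, 19, 26, 35, 29]


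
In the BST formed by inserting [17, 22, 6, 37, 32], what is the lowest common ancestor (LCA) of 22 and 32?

Tree insertion order: [17, 22, 6, 37, 32]
Tree (level-order array): [17, 6, 22, None, None, None, 37, 32]
In a BST, the LCA of p=22, q=32 is the first node v on the
root-to-leaf path with p <= v <= q (go left if both < v, right if both > v).
Walk from root:
  at 17: both 22 and 32 > 17, go right
  at 22: 22 <= 22 <= 32, this is the LCA
LCA = 22


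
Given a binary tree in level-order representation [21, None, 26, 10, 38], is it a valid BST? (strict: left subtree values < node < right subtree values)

Level-order array: [21, None, 26, 10, 38]
Validate using subtree bounds (lo, hi): at each node, require lo < value < hi,
then recurse left with hi=value and right with lo=value.
Preorder trace (stopping at first violation):
  at node 21 with bounds (-inf, +inf): OK
  at node 26 with bounds (21, +inf): OK
  at node 10 with bounds (21, 26): VIOLATION
Node 10 violates its bound: not (21 < 10 < 26).
Result: Not a valid BST


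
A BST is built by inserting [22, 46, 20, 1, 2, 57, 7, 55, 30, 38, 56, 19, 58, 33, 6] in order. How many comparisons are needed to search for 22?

Search path for 22: 22
Found: True
Comparisons: 1


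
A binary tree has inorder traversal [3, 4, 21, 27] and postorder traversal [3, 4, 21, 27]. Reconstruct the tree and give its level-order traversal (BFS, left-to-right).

Inorder:   [3, 4, 21, 27]
Postorder: [3, 4, 21, 27]
Algorithm: postorder visits root last, so walk postorder right-to-left;
each value is the root of the current inorder slice — split it at that
value, recurse on the right subtree first, then the left.
Recursive splits:
  root=27; inorder splits into left=[3, 4, 21], right=[]
  root=21; inorder splits into left=[3, 4], right=[]
  root=4; inorder splits into left=[3], right=[]
  root=3; inorder splits into left=[], right=[]
Reconstructed level-order: [27, 21, 4, 3]


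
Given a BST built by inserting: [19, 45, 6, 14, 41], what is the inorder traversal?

Tree insertion order: [19, 45, 6, 14, 41]
Tree (level-order array): [19, 6, 45, None, 14, 41]
Inorder traversal: [6, 14, 19, 41, 45]


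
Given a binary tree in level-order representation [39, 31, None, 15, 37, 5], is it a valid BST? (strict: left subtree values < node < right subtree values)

Level-order array: [39, 31, None, 15, 37, 5]
Validate using subtree bounds (lo, hi): at each node, require lo < value < hi,
then recurse left with hi=value and right with lo=value.
Preorder trace (stopping at first violation):
  at node 39 with bounds (-inf, +inf): OK
  at node 31 with bounds (-inf, 39): OK
  at node 15 with bounds (-inf, 31): OK
  at node 5 with bounds (-inf, 15): OK
  at node 37 with bounds (31, 39): OK
No violation found at any node.
Result: Valid BST


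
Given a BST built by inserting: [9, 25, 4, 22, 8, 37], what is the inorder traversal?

Tree insertion order: [9, 25, 4, 22, 8, 37]
Tree (level-order array): [9, 4, 25, None, 8, 22, 37]
Inorder traversal: [4, 8, 9, 22, 25, 37]


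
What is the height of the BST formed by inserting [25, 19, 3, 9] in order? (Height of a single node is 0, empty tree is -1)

Insertion order: [25, 19, 3, 9]
Tree (level-order array): [25, 19, None, 3, None, None, 9]
Compute height bottom-up (empty subtree = -1):
  height(9) = 1 + max(-1, -1) = 0
  height(3) = 1 + max(-1, 0) = 1
  height(19) = 1 + max(1, -1) = 2
  height(25) = 1 + max(2, -1) = 3
Height = 3


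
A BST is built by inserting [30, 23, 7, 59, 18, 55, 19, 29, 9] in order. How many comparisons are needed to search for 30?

Search path for 30: 30
Found: True
Comparisons: 1


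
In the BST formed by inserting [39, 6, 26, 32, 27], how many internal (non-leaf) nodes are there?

Tree built from: [39, 6, 26, 32, 27]
Tree (level-order array): [39, 6, None, None, 26, None, 32, 27]
Rule: An internal node has at least one child.
Per-node child counts:
  node 39: 1 child(ren)
  node 6: 1 child(ren)
  node 26: 1 child(ren)
  node 32: 1 child(ren)
  node 27: 0 child(ren)
Matching nodes: [39, 6, 26, 32]
Count of internal (non-leaf) nodes: 4


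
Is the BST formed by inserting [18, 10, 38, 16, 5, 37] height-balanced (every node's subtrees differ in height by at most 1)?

Tree (level-order array): [18, 10, 38, 5, 16, 37]
Definition: a tree is height-balanced if, at every node, |h(left) - h(right)| <= 1 (empty subtree has height -1).
Bottom-up per-node check:
  node 5: h_left=-1, h_right=-1, diff=0 [OK], height=0
  node 16: h_left=-1, h_right=-1, diff=0 [OK], height=0
  node 10: h_left=0, h_right=0, diff=0 [OK], height=1
  node 37: h_left=-1, h_right=-1, diff=0 [OK], height=0
  node 38: h_left=0, h_right=-1, diff=1 [OK], height=1
  node 18: h_left=1, h_right=1, diff=0 [OK], height=2
All nodes satisfy the balance condition.
Result: Balanced


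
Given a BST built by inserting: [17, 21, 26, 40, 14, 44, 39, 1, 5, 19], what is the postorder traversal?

Tree insertion order: [17, 21, 26, 40, 14, 44, 39, 1, 5, 19]
Tree (level-order array): [17, 14, 21, 1, None, 19, 26, None, 5, None, None, None, 40, None, None, 39, 44]
Postorder traversal: [5, 1, 14, 19, 39, 44, 40, 26, 21, 17]


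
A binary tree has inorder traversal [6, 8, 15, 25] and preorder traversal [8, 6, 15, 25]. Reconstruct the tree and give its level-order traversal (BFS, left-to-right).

Inorder:  [6, 8, 15, 25]
Preorder: [8, 6, 15, 25]
Algorithm: preorder visits root first, so consume preorder in order;
for each root, split the current inorder slice at that value into
left-subtree inorder and right-subtree inorder, then recurse.
Recursive splits:
  root=8; inorder splits into left=[6], right=[15, 25]
  root=6; inorder splits into left=[], right=[]
  root=15; inorder splits into left=[], right=[25]
  root=25; inorder splits into left=[], right=[]
Reconstructed level-order: [8, 6, 15, 25]


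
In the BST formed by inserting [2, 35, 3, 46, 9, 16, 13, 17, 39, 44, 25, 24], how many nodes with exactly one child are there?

Tree built from: [2, 35, 3, 46, 9, 16, 13, 17, 39, 44, 25, 24]
Tree (level-order array): [2, None, 35, 3, 46, None, 9, 39, None, None, 16, None, 44, 13, 17, None, None, None, None, None, 25, 24]
Rule: These are nodes with exactly 1 non-null child.
Per-node child counts:
  node 2: 1 child(ren)
  node 35: 2 child(ren)
  node 3: 1 child(ren)
  node 9: 1 child(ren)
  node 16: 2 child(ren)
  node 13: 0 child(ren)
  node 17: 1 child(ren)
  node 25: 1 child(ren)
  node 24: 0 child(ren)
  node 46: 1 child(ren)
  node 39: 1 child(ren)
  node 44: 0 child(ren)
Matching nodes: [2, 3, 9, 17, 25, 46, 39]
Count of nodes with exactly one child: 7


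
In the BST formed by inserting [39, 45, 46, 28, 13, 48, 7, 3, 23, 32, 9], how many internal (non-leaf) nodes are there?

Tree built from: [39, 45, 46, 28, 13, 48, 7, 3, 23, 32, 9]
Tree (level-order array): [39, 28, 45, 13, 32, None, 46, 7, 23, None, None, None, 48, 3, 9]
Rule: An internal node has at least one child.
Per-node child counts:
  node 39: 2 child(ren)
  node 28: 2 child(ren)
  node 13: 2 child(ren)
  node 7: 2 child(ren)
  node 3: 0 child(ren)
  node 9: 0 child(ren)
  node 23: 0 child(ren)
  node 32: 0 child(ren)
  node 45: 1 child(ren)
  node 46: 1 child(ren)
  node 48: 0 child(ren)
Matching nodes: [39, 28, 13, 7, 45, 46]
Count of internal (non-leaf) nodes: 6


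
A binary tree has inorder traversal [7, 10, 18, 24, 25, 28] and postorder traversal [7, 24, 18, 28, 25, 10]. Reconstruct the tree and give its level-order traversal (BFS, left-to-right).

Inorder:   [7, 10, 18, 24, 25, 28]
Postorder: [7, 24, 18, 28, 25, 10]
Algorithm: postorder visits root last, so walk postorder right-to-left;
each value is the root of the current inorder slice — split it at that
value, recurse on the right subtree first, then the left.
Recursive splits:
  root=10; inorder splits into left=[7], right=[18, 24, 25, 28]
  root=25; inorder splits into left=[18, 24], right=[28]
  root=28; inorder splits into left=[], right=[]
  root=18; inorder splits into left=[], right=[24]
  root=24; inorder splits into left=[], right=[]
  root=7; inorder splits into left=[], right=[]
Reconstructed level-order: [10, 7, 25, 18, 28, 24]


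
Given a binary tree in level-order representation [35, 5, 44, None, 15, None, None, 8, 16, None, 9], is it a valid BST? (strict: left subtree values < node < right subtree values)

Level-order array: [35, 5, 44, None, 15, None, None, 8, 16, None, 9]
Validate using subtree bounds (lo, hi): at each node, require lo < value < hi,
then recurse left with hi=value and right with lo=value.
Preorder trace (stopping at first violation):
  at node 35 with bounds (-inf, +inf): OK
  at node 5 with bounds (-inf, 35): OK
  at node 15 with bounds (5, 35): OK
  at node 8 with bounds (5, 15): OK
  at node 9 with bounds (8, 15): OK
  at node 16 with bounds (15, 35): OK
  at node 44 with bounds (35, +inf): OK
No violation found at any node.
Result: Valid BST


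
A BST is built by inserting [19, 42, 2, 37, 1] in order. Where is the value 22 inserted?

Starting tree (level order): [19, 2, 42, 1, None, 37]
Insertion path: 19 -> 42 -> 37
Result: insert 22 as left child of 37
Final tree (level order): [19, 2, 42, 1, None, 37, None, None, None, 22]


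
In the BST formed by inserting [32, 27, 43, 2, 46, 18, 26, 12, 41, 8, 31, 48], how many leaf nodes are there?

Tree built from: [32, 27, 43, 2, 46, 18, 26, 12, 41, 8, 31, 48]
Tree (level-order array): [32, 27, 43, 2, 31, 41, 46, None, 18, None, None, None, None, None, 48, 12, 26, None, None, 8]
Rule: A leaf has 0 children.
Per-node child counts:
  node 32: 2 child(ren)
  node 27: 2 child(ren)
  node 2: 1 child(ren)
  node 18: 2 child(ren)
  node 12: 1 child(ren)
  node 8: 0 child(ren)
  node 26: 0 child(ren)
  node 31: 0 child(ren)
  node 43: 2 child(ren)
  node 41: 0 child(ren)
  node 46: 1 child(ren)
  node 48: 0 child(ren)
Matching nodes: [8, 26, 31, 41, 48]
Count of leaf nodes: 5


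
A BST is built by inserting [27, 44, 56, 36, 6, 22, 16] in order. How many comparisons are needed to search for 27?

Search path for 27: 27
Found: True
Comparisons: 1


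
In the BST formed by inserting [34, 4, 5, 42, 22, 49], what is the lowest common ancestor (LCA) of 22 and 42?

Tree insertion order: [34, 4, 5, 42, 22, 49]
Tree (level-order array): [34, 4, 42, None, 5, None, 49, None, 22]
In a BST, the LCA of p=22, q=42 is the first node v on the
root-to-leaf path with p <= v <= q (go left if both < v, right if both > v).
Walk from root:
  at 34: 22 <= 34 <= 42, this is the LCA
LCA = 34


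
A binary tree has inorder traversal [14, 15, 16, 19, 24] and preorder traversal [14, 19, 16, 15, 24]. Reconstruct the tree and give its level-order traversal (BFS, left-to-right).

Inorder:  [14, 15, 16, 19, 24]
Preorder: [14, 19, 16, 15, 24]
Algorithm: preorder visits root first, so consume preorder in order;
for each root, split the current inorder slice at that value into
left-subtree inorder and right-subtree inorder, then recurse.
Recursive splits:
  root=14; inorder splits into left=[], right=[15, 16, 19, 24]
  root=19; inorder splits into left=[15, 16], right=[24]
  root=16; inorder splits into left=[15], right=[]
  root=15; inorder splits into left=[], right=[]
  root=24; inorder splits into left=[], right=[]
Reconstructed level-order: [14, 19, 16, 24, 15]


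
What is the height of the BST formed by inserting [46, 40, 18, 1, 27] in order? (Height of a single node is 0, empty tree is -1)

Insertion order: [46, 40, 18, 1, 27]
Tree (level-order array): [46, 40, None, 18, None, 1, 27]
Compute height bottom-up (empty subtree = -1):
  height(1) = 1 + max(-1, -1) = 0
  height(27) = 1 + max(-1, -1) = 0
  height(18) = 1 + max(0, 0) = 1
  height(40) = 1 + max(1, -1) = 2
  height(46) = 1 + max(2, -1) = 3
Height = 3


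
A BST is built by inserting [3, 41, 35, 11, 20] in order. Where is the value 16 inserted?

Starting tree (level order): [3, None, 41, 35, None, 11, None, None, 20]
Insertion path: 3 -> 41 -> 35 -> 11 -> 20
Result: insert 16 as left child of 20
Final tree (level order): [3, None, 41, 35, None, 11, None, None, 20, 16]


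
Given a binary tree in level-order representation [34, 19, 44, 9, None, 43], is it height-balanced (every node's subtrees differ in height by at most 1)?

Tree (level-order array): [34, 19, 44, 9, None, 43]
Definition: a tree is height-balanced if, at every node, |h(left) - h(right)| <= 1 (empty subtree has height -1).
Bottom-up per-node check:
  node 9: h_left=-1, h_right=-1, diff=0 [OK], height=0
  node 19: h_left=0, h_right=-1, diff=1 [OK], height=1
  node 43: h_left=-1, h_right=-1, diff=0 [OK], height=0
  node 44: h_left=0, h_right=-1, diff=1 [OK], height=1
  node 34: h_left=1, h_right=1, diff=0 [OK], height=2
All nodes satisfy the balance condition.
Result: Balanced


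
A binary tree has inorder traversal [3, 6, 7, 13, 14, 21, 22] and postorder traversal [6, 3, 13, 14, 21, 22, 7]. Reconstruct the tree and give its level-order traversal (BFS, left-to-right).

Inorder:   [3, 6, 7, 13, 14, 21, 22]
Postorder: [6, 3, 13, 14, 21, 22, 7]
Algorithm: postorder visits root last, so walk postorder right-to-left;
each value is the root of the current inorder slice — split it at that
value, recurse on the right subtree first, then the left.
Recursive splits:
  root=7; inorder splits into left=[3, 6], right=[13, 14, 21, 22]
  root=22; inorder splits into left=[13, 14, 21], right=[]
  root=21; inorder splits into left=[13, 14], right=[]
  root=14; inorder splits into left=[13], right=[]
  root=13; inorder splits into left=[], right=[]
  root=3; inorder splits into left=[], right=[6]
  root=6; inorder splits into left=[], right=[]
Reconstructed level-order: [7, 3, 22, 6, 21, 14, 13]


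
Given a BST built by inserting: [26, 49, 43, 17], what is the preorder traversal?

Tree insertion order: [26, 49, 43, 17]
Tree (level-order array): [26, 17, 49, None, None, 43]
Preorder traversal: [26, 17, 49, 43]


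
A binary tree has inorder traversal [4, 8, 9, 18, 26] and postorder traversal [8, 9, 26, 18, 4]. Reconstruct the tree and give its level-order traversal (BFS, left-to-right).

Inorder:   [4, 8, 9, 18, 26]
Postorder: [8, 9, 26, 18, 4]
Algorithm: postorder visits root last, so walk postorder right-to-left;
each value is the root of the current inorder slice — split it at that
value, recurse on the right subtree first, then the left.
Recursive splits:
  root=4; inorder splits into left=[], right=[8, 9, 18, 26]
  root=18; inorder splits into left=[8, 9], right=[26]
  root=26; inorder splits into left=[], right=[]
  root=9; inorder splits into left=[8], right=[]
  root=8; inorder splits into left=[], right=[]
Reconstructed level-order: [4, 18, 9, 26, 8]


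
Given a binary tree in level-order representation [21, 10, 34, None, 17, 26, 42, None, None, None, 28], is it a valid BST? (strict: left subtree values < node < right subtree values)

Level-order array: [21, 10, 34, None, 17, 26, 42, None, None, None, 28]
Validate using subtree bounds (lo, hi): at each node, require lo < value < hi,
then recurse left with hi=value and right with lo=value.
Preorder trace (stopping at first violation):
  at node 21 with bounds (-inf, +inf): OK
  at node 10 with bounds (-inf, 21): OK
  at node 17 with bounds (10, 21): OK
  at node 34 with bounds (21, +inf): OK
  at node 26 with bounds (21, 34): OK
  at node 28 with bounds (26, 34): OK
  at node 42 with bounds (34, +inf): OK
No violation found at any node.
Result: Valid BST


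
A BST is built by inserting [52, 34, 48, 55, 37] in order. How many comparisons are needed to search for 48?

Search path for 48: 52 -> 34 -> 48
Found: True
Comparisons: 3


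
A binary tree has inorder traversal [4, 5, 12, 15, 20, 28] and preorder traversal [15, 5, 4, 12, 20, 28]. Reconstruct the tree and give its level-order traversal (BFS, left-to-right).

Inorder:  [4, 5, 12, 15, 20, 28]
Preorder: [15, 5, 4, 12, 20, 28]
Algorithm: preorder visits root first, so consume preorder in order;
for each root, split the current inorder slice at that value into
left-subtree inorder and right-subtree inorder, then recurse.
Recursive splits:
  root=15; inorder splits into left=[4, 5, 12], right=[20, 28]
  root=5; inorder splits into left=[4], right=[12]
  root=4; inorder splits into left=[], right=[]
  root=12; inorder splits into left=[], right=[]
  root=20; inorder splits into left=[], right=[28]
  root=28; inorder splits into left=[], right=[]
Reconstructed level-order: [15, 5, 20, 4, 12, 28]


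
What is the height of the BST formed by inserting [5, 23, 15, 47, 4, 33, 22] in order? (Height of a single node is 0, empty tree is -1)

Insertion order: [5, 23, 15, 47, 4, 33, 22]
Tree (level-order array): [5, 4, 23, None, None, 15, 47, None, 22, 33]
Compute height bottom-up (empty subtree = -1):
  height(4) = 1 + max(-1, -1) = 0
  height(22) = 1 + max(-1, -1) = 0
  height(15) = 1 + max(-1, 0) = 1
  height(33) = 1 + max(-1, -1) = 0
  height(47) = 1 + max(0, -1) = 1
  height(23) = 1 + max(1, 1) = 2
  height(5) = 1 + max(0, 2) = 3
Height = 3


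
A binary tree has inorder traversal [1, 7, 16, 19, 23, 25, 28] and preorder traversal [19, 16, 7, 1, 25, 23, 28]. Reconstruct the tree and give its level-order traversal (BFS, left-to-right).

Inorder:  [1, 7, 16, 19, 23, 25, 28]
Preorder: [19, 16, 7, 1, 25, 23, 28]
Algorithm: preorder visits root first, so consume preorder in order;
for each root, split the current inorder slice at that value into
left-subtree inorder and right-subtree inorder, then recurse.
Recursive splits:
  root=19; inorder splits into left=[1, 7, 16], right=[23, 25, 28]
  root=16; inorder splits into left=[1, 7], right=[]
  root=7; inorder splits into left=[1], right=[]
  root=1; inorder splits into left=[], right=[]
  root=25; inorder splits into left=[23], right=[28]
  root=23; inorder splits into left=[], right=[]
  root=28; inorder splits into left=[], right=[]
Reconstructed level-order: [19, 16, 25, 7, 23, 28, 1]


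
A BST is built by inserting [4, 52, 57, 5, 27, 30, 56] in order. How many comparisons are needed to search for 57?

Search path for 57: 4 -> 52 -> 57
Found: True
Comparisons: 3


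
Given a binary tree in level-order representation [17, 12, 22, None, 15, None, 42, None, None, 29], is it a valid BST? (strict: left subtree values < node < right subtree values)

Level-order array: [17, 12, 22, None, 15, None, 42, None, None, 29]
Validate using subtree bounds (lo, hi): at each node, require lo < value < hi,
then recurse left with hi=value and right with lo=value.
Preorder trace (stopping at first violation):
  at node 17 with bounds (-inf, +inf): OK
  at node 12 with bounds (-inf, 17): OK
  at node 15 with bounds (12, 17): OK
  at node 22 with bounds (17, +inf): OK
  at node 42 with bounds (22, +inf): OK
  at node 29 with bounds (22, 42): OK
No violation found at any node.
Result: Valid BST


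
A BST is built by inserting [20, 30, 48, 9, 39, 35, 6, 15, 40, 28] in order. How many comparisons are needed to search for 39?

Search path for 39: 20 -> 30 -> 48 -> 39
Found: True
Comparisons: 4


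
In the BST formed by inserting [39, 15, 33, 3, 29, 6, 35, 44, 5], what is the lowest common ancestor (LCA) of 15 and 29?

Tree insertion order: [39, 15, 33, 3, 29, 6, 35, 44, 5]
Tree (level-order array): [39, 15, 44, 3, 33, None, None, None, 6, 29, 35, 5]
In a BST, the LCA of p=15, q=29 is the first node v on the
root-to-leaf path with p <= v <= q (go left if both < v, right if both > v).
Walk from root:
  at 39: both 15 and 29 < 39, go left
  at 15: 15 <= 15 <= 29, this is the LCA
LCA = 15
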